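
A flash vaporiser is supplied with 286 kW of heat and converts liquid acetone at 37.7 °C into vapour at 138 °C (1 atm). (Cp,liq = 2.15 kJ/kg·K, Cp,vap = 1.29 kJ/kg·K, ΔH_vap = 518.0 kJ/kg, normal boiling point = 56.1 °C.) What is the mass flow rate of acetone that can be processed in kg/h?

ṁ = 1550 kg/h

Δh = 2.15×(56.1−37.7) + 518.0 + 1.29×(138−56.1) = 663.21 kJ/kg
Q = 286 kW = 286 kJ/s = 1.0296e+06 kJ/h
ṁ = Q/Δh = 1.0296e+06 / 663.21 = 1552.4 kg/h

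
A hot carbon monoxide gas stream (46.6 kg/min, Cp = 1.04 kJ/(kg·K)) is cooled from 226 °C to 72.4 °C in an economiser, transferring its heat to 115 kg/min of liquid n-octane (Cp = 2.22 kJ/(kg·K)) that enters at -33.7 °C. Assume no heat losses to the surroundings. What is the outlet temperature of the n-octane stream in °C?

T_c,out = -4.54 °C

Heat released by hot stream: Q = 46.6 × 1.04 × (226 − 72.4) = 7444.1 kJ/min
Energy balance on cold side (adiabatic exchanger): Q = ṁ_c·Cp_c·(T_c,out − T_c,in)
T_c,out = -33.7 + 7444.1/(115 × 2.22) = -4.5419 °C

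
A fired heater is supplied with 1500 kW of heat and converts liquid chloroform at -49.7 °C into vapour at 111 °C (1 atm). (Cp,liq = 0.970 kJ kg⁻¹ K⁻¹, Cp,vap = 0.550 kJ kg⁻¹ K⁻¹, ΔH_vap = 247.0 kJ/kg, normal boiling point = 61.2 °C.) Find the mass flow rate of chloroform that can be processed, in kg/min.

ṁ = 236 kg/min

Δh = 0.970×(61.2−-49.7) + 247.0 + 0.550×(111−61.2) = 381.96 kJ/kg
Q = 1500 kW = 1500 kJ/s = 90000 kJ/min
ṁ = Q/Δh = 90000 / 381.96 = 235.62 kg/min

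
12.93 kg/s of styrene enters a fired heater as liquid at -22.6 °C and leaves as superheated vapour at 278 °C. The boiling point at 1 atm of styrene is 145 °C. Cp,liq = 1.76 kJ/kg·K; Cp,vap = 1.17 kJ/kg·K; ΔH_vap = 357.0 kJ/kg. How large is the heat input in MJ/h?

liquid -22.6→145 °C: 294.98 kJ/kg
vaporisation at 145 °C: 357 kJ/kg
vapour 145→278 °C: 155.61 kJ/kg
Δh = 294.98 + 357 + 155.61 = 807.59 kJ/kg
Q = ṁ·Δh = 12.93 kg/s × 807.59 kJ/kg = 10442 kJ/s
|Q| = 10442 kW = 37592 MJ/h

Q = 37600 MJ/h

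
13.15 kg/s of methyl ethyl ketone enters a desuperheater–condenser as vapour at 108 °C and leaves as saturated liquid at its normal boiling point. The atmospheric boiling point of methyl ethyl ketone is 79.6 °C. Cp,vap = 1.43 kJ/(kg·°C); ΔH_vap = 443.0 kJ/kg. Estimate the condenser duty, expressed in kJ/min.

Q_c = 382000 kJ/min

vapour 108→79.6 °C: -40.612 kJ/kg
condensation at 79.6 °C: -443 kJ/kg
Δh = -40.612 + -443 = -483.61 kJ/kg
Q = ṁ·Δh = 13.15 kg/s × -483.61 kJ/kg = -6359.5 kJ/s
|Q| = 6359.5 kW = 381570 kJ/min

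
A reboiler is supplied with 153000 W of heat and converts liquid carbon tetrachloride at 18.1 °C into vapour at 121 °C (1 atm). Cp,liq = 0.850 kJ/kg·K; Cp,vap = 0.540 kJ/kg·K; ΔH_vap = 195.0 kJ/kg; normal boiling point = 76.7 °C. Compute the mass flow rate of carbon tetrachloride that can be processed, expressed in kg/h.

ṁ = 2050 kg/h

Δh = 0.850×(76.7−18.1) + 195.0 + 0.540×(121−76.7) = 268.73 kJ/kg
Q = 153000 W = 153 kJ/s = 550800 kJ/h
ṁ = Q/Δh = 550800 / 268.73 = 2049.6 kg/h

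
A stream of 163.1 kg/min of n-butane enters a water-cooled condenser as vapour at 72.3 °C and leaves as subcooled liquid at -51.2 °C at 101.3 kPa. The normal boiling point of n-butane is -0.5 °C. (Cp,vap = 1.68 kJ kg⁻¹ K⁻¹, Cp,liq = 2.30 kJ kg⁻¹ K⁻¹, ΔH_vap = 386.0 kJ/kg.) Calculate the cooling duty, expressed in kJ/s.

vapour 72.3→-0.5 °C: -122.3 kJ/kg
condensation at -0.5 °C: -386 kJ/kg
liquid -0.5→-51.2 °C: -116.61 kJ/kg
Δh = -122.3 + -386 + -116.61 = -624.91 kJ/kg
Q = ṁ·Δh = 163.1 kg/min × -624.91 kJ/kg = -101920 kJ/min
|Q| = 1698.7 kW

Q_c = 1700 kJ/s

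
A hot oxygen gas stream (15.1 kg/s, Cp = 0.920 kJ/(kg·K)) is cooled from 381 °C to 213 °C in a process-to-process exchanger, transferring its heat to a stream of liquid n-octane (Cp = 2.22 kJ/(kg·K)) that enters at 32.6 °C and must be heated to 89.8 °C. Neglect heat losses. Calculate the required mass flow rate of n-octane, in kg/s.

ṁ_c = 18.4 kg/s

Heat released by hot stream: Q = 15.1 × 0.920 × (381 − 213) = 2333.9 kJ/s
Energy balance on cold side (adiabatic exchanger): Q = ṁ_c·Cp_c·(T_c,out − T_c,in)
ṁ_c = 2333.9 / [2.22 × (89.8 − 32.6)] = 18.379 kg/s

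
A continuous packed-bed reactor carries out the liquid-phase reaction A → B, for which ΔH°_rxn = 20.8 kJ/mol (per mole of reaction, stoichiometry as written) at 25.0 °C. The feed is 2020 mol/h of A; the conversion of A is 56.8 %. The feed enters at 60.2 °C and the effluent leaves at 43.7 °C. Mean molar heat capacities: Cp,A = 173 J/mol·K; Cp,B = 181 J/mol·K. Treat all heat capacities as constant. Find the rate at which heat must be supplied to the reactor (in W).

Extent of reaction ξ = 0.568 × 2020 = 1147.4 mol/h
Reaction term: ξ·ΔH°_rxn = 1147.4 × 20.8 = 23865 kJ/h
Sensible, feed 60.2→25 °C: -12301 kJ/h
Outlet flows (mol/h): A 872.64, B 1147.4
Sensible, products 25→43.7 °C: 6706.5 kJ/h
Q = ΔH = 18271 kJ/h = 5.0752 kW
Heat supplied = 5075.2 W

Q_in = 5080 W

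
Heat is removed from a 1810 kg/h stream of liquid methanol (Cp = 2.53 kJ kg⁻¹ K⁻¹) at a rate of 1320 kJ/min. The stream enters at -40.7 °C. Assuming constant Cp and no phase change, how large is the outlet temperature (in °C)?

Q = 1320 kJ/min = 79200 kJ/h
ΔT = Q/(ṁ·Cp) = 79200/(1810×2.53) = 17.295 K
T_out = -40.7 − 17.295 = -57.995 °C

T_out = -58.0 °C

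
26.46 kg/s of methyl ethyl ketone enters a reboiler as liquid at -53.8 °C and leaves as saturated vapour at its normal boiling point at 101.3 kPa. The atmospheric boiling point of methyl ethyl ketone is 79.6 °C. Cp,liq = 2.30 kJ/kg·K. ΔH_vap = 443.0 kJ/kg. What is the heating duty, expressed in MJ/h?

liquid -53.8→79.6 °C: 306.82 kJ/kg
vaporisation at 79.6 °C: 443 kJ/kg
Δh = 306.82 + 443 = 749.82 kJ/kg
Q = ṁ·Δh = 26.46 kg/s × 749.82 kJ/kg = 19840 kJ/s
|Q| = 19840 kW = 71425 MJ/h

Q = 71400 MJ/h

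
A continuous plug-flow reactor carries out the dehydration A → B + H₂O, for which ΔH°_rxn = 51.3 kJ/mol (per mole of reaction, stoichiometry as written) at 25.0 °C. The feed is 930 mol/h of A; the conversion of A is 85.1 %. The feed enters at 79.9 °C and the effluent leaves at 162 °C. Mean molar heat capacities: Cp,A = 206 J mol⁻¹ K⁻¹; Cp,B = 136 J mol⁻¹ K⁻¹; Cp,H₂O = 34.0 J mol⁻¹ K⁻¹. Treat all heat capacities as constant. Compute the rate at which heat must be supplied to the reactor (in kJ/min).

Extent of reaction ξ = 0.851 × 930 = 791.43 mol/h
Reaction term: ξ·ΔH°_rxn = 791.43 × 51.3 = 40600 kJ/h
Sensible, feed 79.9→25 °C: -10518 kJ/h
Outlet flows (mol/h): A 138.57, B 791.43, H₂O 791.43
Sensible, products 25→162 °C: 22343 kJ/h
Q = ΔH = 52426 kJ/h = 14.563 kW
Heat supplied = 873.76 kJ/min

Q_in = 874 kJ/min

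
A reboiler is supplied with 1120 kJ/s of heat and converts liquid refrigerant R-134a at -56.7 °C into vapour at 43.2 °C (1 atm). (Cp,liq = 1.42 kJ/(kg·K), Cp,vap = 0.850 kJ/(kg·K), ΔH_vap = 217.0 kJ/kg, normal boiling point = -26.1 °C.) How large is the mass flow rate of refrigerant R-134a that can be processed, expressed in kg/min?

ṁ = 210 kg/min

Δh = 1.42×(-26.1−-56.7) + 217.0 + 0.850×(43.2−-26.1) = 319.36 kJ/kg
Q = 1120 kJ/s = 1120 kJ/s = 67200 kJ/min
ṁ = Q/Δh = 67200 / 319.36 = 210.42 kg/min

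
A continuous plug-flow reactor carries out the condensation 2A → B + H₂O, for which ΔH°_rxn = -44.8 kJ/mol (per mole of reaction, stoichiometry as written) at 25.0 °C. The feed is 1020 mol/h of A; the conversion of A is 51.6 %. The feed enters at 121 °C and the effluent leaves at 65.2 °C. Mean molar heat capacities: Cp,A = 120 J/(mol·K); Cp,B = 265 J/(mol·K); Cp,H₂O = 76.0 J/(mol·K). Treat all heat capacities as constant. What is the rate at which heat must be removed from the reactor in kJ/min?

Q_out = 293 kJ/min

Extent of reaction ξ = 0.516 × 1020 / 2 = 263.16 mol/h
Reaction term: ξ·ΔH°_rxn = 263.16 × -44.8 = -11790 kJ/h
Sensible, feed 121→25 °C: -11750 kJ/h
Outlet flows (mol/h): A 493.68, B 263.16, H₂O 263.16
Sensible, products 25→65.2 °C: 5989 kJ/h
Q = ΔH = -17551 kJ/h = -4.8753 kW
Heat removed = 292.52 kJ/min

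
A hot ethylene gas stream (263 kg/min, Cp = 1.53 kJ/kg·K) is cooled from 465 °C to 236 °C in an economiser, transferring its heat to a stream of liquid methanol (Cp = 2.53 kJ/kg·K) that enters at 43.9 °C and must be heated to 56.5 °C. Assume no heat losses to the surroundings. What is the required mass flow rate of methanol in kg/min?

Heat released by hot stream: Q = 263 × 1.53 × (465 − 236) = 92147 kJ/min
Energy balance on cold side (adiabatic exchanger): Q = ṁ_c·Cp_c·(T_c,out − T_c,in)
ṁ_c = 92147 / [2.53 × (56.5 − 43.9)] = 2890.6 kg/min

ṁ_c = 2890 kg/min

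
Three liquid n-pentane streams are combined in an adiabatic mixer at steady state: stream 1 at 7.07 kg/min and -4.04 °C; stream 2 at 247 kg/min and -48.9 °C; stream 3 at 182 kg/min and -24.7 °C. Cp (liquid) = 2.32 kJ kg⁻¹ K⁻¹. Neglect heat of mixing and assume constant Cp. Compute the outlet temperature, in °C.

T_out = -38.1 °C

No heat crosses the boundary, so H_out = H_in.
T_out = Σ ṁᵢCp,ᵢTᵢ / Σ ṁᵢCp,ᵢ
      = -38517 / 1011.7 = -38.072 °C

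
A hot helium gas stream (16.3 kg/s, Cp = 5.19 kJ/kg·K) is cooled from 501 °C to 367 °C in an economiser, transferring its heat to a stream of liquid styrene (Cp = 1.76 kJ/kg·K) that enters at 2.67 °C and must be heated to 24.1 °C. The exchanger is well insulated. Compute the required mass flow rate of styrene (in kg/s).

ṁ_c = 301 kg/s

Heat released by hot stream: Q = 16.3 × 5.19 × (501 − 367) = 11336 kJ/s
Energy balance on cold side (adiabatic exchanger): Q = ṁ_c·Cp_c·(T_c,out − T_c,in)
ṁ_c = 11336 / [1.76 × (24.1 − 2.67)] = 300.56 kg/s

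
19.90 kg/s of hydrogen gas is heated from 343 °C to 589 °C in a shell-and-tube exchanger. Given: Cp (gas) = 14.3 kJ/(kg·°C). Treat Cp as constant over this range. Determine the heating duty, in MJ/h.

Q = 252000 MJ/h

Q = ṁ·Cp·ΔT = 19.90 × 14.3 × (589 − 343) = 70004 kJ/s
Heating duty = 252020 MJ/h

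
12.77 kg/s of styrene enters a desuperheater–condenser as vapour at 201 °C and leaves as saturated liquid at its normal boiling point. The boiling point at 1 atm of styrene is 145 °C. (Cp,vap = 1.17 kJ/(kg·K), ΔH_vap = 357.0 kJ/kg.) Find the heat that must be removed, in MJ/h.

vapour 201→145 °C: -65.52 kJ/kg
condensation at 145 °C: -357 kJ/kg
Δh = -65.52 + -357 = -422.52 kJ/kg
Q = ṁ·Δh = 12.77 kg/s × -422.52 kJ/kg = -5395.6 kJ/s
|Q| = 5395.6 kW = 19424 MJ/h

Q_c = 19400 MJ/h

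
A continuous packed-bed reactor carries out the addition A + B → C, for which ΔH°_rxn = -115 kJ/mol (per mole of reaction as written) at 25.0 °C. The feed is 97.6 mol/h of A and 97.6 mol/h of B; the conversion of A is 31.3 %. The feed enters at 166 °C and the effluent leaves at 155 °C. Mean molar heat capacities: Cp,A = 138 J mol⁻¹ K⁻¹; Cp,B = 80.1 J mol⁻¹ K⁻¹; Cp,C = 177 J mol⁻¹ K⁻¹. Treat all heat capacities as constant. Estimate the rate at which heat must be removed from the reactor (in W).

Extent of reaction ξ = 0.313 × 97.6 = 30.549 mol/h
Reaction term: ξ·ΔH°_rxn = 30.549 × -115 = -3513.1 kJ/h
Sensible, feed 166→25 °C: -3001.4 kJ/h
Outlet flows (mol/h): A 67.051, B 67.051, C 30.549
Sensible, products 25→155 °C: 2604 kJ/h
Q = ΔH = -3910.5 kJ/h = -1.0862 kW
Heat removed = 1086.2 W

Q_out = 1090 W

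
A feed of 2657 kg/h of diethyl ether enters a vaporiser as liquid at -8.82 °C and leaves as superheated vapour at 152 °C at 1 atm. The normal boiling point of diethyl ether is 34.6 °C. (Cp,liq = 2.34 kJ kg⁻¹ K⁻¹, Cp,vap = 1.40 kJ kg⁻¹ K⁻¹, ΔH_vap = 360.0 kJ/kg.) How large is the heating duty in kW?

Q = 462 kW

liquid -8.82→34.6 °C: 101.6 kJ/kg
vaporisation at 34.6 °C: 360 kJ/kg
vapour 34.6→152 °C: 164.36 kJ/kg
Δh = 101.6 + 360 + 164.36 = 625.96 kJ/kg
Q = ṁ·Δh = 2657 kg/h × 625.96 kJ/kg = 1.6632e+06 kJ/h
|Q| = 462 kW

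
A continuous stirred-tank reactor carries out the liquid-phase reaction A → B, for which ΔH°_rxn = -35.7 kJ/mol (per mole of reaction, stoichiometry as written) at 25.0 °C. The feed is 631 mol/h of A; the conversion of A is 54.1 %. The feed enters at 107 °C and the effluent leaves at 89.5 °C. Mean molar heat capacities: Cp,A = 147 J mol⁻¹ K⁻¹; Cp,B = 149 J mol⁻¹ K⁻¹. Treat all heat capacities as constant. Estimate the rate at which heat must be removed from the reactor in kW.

Q_out = 3.82 kW

Extent of reaction ξ = 0.541 × 631 = 341.37 mol/h
Reaction term: ξ·ΔH°_rxn = 341.37 × -35.7 = -12187 kJ/h
Sensible, feed 107→25 °C: -7606.1 kJ/h
Outlet flows (mol/h): A 289.63, B 341.37
Sensible, products 25→89.5 °C: 6026.9 kJ/h
Q = ΔH = -13766 kJ/h = -3.8239 kW
Heat removed = 3.8239 kW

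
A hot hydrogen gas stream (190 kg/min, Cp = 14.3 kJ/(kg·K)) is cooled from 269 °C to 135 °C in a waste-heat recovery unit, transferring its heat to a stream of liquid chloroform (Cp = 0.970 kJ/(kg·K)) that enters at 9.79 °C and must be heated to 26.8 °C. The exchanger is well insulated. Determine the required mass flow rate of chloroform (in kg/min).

Heat released by hot stream: Q = 190 × 14.3 × (269 − 135) = 364080 kJ/min
Energy balance on cold side (adiabatic exchanger): Q = ṁ_c·Cp_c·(T_c,out − T_c,in)
ṁ_c = 364080 / [0.970 × (26.8 − 9.79)] = 22066 kg/min

ṁ_c = 22100 kg/min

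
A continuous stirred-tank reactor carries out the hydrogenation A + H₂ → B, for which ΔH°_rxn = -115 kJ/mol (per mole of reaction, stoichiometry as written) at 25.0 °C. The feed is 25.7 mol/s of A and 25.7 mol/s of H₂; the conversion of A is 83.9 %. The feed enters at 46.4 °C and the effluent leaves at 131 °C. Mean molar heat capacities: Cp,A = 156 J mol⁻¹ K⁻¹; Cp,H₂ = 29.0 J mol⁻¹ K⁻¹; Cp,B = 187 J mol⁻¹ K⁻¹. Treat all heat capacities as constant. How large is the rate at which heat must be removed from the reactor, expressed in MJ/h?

Q_out = 7460 MJ/h

Extent of reaction ξ = 0.839 × 25.7 = 21.562 mol/s
Reaction term: ξ·ΔH°_rxn = 21.562 × -115 = -2479.7 kJ/s
Sensible, feed 46.4→25 °C: -101.75 kJ/s
Outlet flows (mol/s): A 4.1377, H₂ 4.1377, B 21.562
Sensible, products 25→131 °C: 508.55 kJ/s
Q = ΔH = -2072.9 kJ/s = -2072.9 kW
Heat removed = 7462.3 MJ/h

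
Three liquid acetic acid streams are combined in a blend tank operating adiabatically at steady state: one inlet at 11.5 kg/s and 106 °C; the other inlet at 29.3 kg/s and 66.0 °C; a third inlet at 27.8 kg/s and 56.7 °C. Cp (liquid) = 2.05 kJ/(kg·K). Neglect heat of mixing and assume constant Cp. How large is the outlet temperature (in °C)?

T_out = 68.9 °C

No heat crosses the boundary, so H_out = H_in.
Σ ṁᵢCp,ᵢTᵢ = 11.5×2.05×106 + 29.3×2.05×66.0 + 27.8×2.05×56.7 = 9694.6
Σ ṁᵢCp,ᵢ = 11.5×2.05 + 29.3×2.05 + 27.8×2.05 = 140.63
T_out = 9694.6 / 140.63 = 68.937 °C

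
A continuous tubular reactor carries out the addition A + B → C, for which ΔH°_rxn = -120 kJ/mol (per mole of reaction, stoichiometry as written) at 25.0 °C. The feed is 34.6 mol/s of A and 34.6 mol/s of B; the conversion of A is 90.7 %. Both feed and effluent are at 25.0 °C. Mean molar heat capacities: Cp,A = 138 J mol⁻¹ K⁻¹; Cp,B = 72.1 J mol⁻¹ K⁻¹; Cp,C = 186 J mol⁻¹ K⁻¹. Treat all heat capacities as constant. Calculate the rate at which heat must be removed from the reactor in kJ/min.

Q_out = 226000 kJ/min

Extent of reaction ξ = 0.907 × 34.6 = 31.382 mol/s
Reaction term: ξ·ΔH°_rxn = 31.382 × -120 = -3765.9 kJ/s
Q = ΔH = -3765.9 kJ/s = -3765.9 kW
Heat removed = 225950 kJ/min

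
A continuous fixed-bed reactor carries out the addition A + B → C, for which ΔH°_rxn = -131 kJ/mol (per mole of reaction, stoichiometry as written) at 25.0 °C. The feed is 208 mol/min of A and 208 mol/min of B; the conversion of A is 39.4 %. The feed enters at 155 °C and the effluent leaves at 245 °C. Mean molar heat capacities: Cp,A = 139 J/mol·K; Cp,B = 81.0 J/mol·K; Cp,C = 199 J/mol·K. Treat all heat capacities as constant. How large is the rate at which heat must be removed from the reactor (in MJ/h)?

Extent of reaction ξ = 0.394 × 208 = 81.952 mol/min
Reaction term: ξ·ΔH°_rxn = 81.952 × -131 = -10736 kJ/min
Sensible, feed 155→25 °C: -5948.8 kJ/min
Outlet flows (mol/min): A 126.05, B 126.05, C 81.952
Sensible, products 25→245 °C: 9688.6 kJ/min
Q = ΔH = -6995.9 kJ/min = -116.6 kW
Heat removed = 419.76 MJ/h

Q_out = 420 MJ/h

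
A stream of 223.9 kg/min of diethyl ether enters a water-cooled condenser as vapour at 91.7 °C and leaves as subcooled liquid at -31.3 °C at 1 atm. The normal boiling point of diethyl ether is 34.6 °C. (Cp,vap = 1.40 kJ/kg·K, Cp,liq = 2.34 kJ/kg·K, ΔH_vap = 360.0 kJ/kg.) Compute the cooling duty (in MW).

vapour 91.7→34.6 °C: -79.94 kJ/kg
condensation at 34.6 °C: -360 kJ/kg
liquid 34.6→-31.3 °C: -154.21 kJ/kg
Δh = -79.94 + -360 + -154.21 = -594.15 kJ/kg
Q = ṁ·Δh = 223.9 kg/min × -594.15 kJ/kg = -133030 kJ/min
|Q| = 2217.2 kW = 2.2172 MW

Q_c = 2.22 MW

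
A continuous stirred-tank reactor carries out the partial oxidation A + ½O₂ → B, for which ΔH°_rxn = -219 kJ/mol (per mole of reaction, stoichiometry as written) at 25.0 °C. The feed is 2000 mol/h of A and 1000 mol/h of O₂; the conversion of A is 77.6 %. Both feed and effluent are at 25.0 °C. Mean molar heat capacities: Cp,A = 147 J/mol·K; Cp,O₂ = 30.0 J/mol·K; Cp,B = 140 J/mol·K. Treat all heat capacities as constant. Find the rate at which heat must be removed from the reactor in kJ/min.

Q_out = 5660 kJ/min

Extent of reaction ξ = 0.776 × 2000 = 1552 mol/h
Reaction term: ξ·ΔH°_rxn = 1552 × -219 = -339890 kJ/h
Q = ΔH = -339890 kJ/h = -94.413 kW
Heat removed = 5664.8 kJ/min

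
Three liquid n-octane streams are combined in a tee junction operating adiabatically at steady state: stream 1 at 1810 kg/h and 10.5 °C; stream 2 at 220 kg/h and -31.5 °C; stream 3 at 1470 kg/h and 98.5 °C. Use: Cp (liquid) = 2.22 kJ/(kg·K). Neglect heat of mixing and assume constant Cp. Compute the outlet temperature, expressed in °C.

T_out = 44.8 °C

Adiabatic, steady state ⇒ Σ ṁᵢCp,ᵢ(T_out − Tᵢ) = 0
T_out = Σ ṁᵢCp,ᵢTᵢ / Σ ṁᵢCp,ᵢ
      = 348250 / 7770 = 44.82 °C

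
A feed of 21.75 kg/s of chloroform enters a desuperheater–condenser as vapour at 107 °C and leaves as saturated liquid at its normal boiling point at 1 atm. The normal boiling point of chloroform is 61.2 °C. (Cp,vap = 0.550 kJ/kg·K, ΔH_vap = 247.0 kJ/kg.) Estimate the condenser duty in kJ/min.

Q_c = 355000 kJ/min

vapour 107→61.2 °C: -25.19 kJ/kg
condensation at 61.2 °C: -247 kJ/kg
Δh = -25.19 + -247 = -272.19 kJ/kg
Q = ṁ·Δh = 21.75 kg/s × -272.19 kJ/kg = -5920.1 kJ/s
|Q| = 5920.1 kW = 355210 kJ/min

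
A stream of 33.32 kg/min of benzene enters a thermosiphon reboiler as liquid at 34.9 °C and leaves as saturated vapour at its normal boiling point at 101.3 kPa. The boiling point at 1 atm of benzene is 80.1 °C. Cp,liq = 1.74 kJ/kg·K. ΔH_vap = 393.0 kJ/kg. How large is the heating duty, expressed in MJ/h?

liquid 34.9→80.1 °C: 78.648 kJ/kg
vaporisation at 80.1 °C: 393 kJ/kg
Δh = 78.648 + 393 = 471.65 kJ/kg
Q = ṁ·Δh = 33.32 kg/min × 471.65 kJ/kg = 15715 kJ/min
|Q| = 261.92 kW = 942.92 MJ/h

Q = 943 MJ/h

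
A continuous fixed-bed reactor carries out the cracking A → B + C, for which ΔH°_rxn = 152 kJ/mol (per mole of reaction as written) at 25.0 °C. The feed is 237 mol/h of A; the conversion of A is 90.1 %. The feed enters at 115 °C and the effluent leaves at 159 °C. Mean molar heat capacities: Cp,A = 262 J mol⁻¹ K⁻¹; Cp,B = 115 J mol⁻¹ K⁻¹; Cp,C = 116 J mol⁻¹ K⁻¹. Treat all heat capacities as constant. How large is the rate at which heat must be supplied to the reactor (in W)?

Q_in = 9530 W

Extent of reaction ξ = 0.901 × 237 = 213.54 mol/h
Reaction term: ξ·ΔH°_rxn = 213.54 × 152 = 32458 kJ/h
Sensible, feed 115→25 °C: -5588.5 kJ/h
Outlet flows (mol/h): A 23.463, B 213.54, C 213.54
Sensible, products 25→159 °C: 7433.6 kJ/h
Q = ΔH = 34303 kJ/h = 9.5285 kW
Heat supplied = 9528.5 W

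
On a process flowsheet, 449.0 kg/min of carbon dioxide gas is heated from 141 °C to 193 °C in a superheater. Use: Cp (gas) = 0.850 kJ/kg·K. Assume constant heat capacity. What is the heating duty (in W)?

Q = ṁ·Cp·ΔT = 449.0 × 0.850 × (193 − 141) = 19846 kJ/min
Converting: 19846 / 60 s = 330.76 kW
Heating duty = 330760 W

Q = 331000 W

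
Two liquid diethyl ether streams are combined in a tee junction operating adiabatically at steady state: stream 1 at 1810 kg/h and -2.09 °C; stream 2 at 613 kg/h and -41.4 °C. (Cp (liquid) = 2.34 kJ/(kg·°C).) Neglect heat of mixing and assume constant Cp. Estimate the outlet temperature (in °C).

T_out = -12.0 °C

Energy balance with Q = 0: Σ ṁᵢCp,ᵢ(T_out − Tᵢ) = 0
T_out = Σ ṁᵢCp,ᵢTᵢ / Σ ṁᵢCp,ᵢ
      = -68237 / 5669.8 = -12.035 °C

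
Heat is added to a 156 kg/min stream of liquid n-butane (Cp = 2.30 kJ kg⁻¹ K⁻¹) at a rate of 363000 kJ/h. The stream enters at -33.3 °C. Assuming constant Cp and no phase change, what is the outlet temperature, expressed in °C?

T_out = -16.4 °C

Q = 363000 kJ/h = 6050 kJ/min
ΔT = Q/(ṁ·Cp) = 6050/(156×2.30) = 16.862 K
T_out = -33.3 + 16.862 = -16.438 °C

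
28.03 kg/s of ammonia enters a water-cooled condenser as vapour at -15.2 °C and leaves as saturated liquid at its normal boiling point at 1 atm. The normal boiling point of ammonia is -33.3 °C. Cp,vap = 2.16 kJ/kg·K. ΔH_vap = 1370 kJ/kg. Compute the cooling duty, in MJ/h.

vapour -15.2→-33.3 °C: -39.096 kJ/kg
condensation at -33.3 °C: -1370 kJ/kg
Δh = -39.096 + -1370 = -1409.1 kJ/kg
Q = ṁ·Δh = 28.03 kg/s × -1409.1 kJ/kg = -39497 kJ/s
|Q| = 39497 kW = 142190 MJ/h

Q_c = 142000 MJ/h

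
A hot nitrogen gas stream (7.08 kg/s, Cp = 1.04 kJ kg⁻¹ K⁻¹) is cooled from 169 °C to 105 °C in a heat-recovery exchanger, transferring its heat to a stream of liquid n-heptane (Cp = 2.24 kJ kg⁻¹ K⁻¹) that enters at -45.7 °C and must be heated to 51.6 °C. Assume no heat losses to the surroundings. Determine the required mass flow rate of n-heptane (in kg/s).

ṁ_c = 2.16 kg/s

Heat released by hot stream: Q = 7.08 × 1.04 × (169 − 105) = 471.24 kJ/s
Energy balance on cold side (adiabatic exchanger): Q = ṁ_c·Cp_c·(T_c,out − T_c,in)
ṁ_c = 471.24 / [2.24 × (51.6 − -45.7)] = 2.1621 kg/s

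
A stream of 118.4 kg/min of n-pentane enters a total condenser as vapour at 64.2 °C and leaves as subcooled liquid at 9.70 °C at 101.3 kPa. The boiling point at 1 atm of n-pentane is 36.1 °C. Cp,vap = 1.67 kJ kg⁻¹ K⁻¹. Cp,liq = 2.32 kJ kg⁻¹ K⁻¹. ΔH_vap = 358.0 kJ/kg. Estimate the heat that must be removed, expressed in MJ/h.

vapour 64.2→36.1 °C: -46.927 kJ/kg
condensation at 36.1 °C: -358 kJ/kg
liquid 36.1→9.70 °C: -61.248 kJ/kg
Δh = -46.927 + -358 + -61.248 = -466.18 kJ/kg
Q = ṁ·Δh = 118.4 kg/min × -466.18 kJ/kg = -55195 kJ/min
|Q| = 919.92 kW = 3311.7 MJ/h

Q_c = 3310 MJ/h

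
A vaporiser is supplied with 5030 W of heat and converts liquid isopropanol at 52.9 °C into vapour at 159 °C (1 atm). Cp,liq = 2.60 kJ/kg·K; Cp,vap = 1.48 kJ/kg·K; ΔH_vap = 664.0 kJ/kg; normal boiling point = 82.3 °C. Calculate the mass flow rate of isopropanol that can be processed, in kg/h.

Δh = 2.60×(82.3−52.9) + 664.0 + 1.48×(159−82.3) = 853.96 kJ/kg
Q = 5030 W = 5.03 kJ/s = 18108 kJ/h
ṁ = Q/Δh = 18108 / 853.96 = 21.205 kg/h

ṁ = 21.2 kg/h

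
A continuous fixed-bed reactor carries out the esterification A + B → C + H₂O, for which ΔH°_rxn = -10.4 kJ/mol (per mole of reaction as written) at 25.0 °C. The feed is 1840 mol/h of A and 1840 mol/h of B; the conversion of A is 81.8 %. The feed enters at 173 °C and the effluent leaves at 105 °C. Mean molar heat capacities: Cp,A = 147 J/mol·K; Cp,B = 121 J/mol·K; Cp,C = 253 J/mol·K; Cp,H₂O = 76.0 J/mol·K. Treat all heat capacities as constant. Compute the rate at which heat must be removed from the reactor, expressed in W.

Q_out = 11600 W

Extent of reaction ξ = 0.818 × 1840 = 1505.1 mol/h
Reaction term: ξ·ΔH°_rxn = 1505.1 × -10.4 = -15653 kJ/h
Sensible, feed 173→25 °C: -72982 kJ/h
Outlet flows (mol/h): A 334.88, B 334.88, C 1505.1, H₂O 1505.1
Sensible, products 25→105 °C: 46795 kJ/h
Q = ΔH = -41840 kJ/h = -11.622 kW
Heat removed = 11622 W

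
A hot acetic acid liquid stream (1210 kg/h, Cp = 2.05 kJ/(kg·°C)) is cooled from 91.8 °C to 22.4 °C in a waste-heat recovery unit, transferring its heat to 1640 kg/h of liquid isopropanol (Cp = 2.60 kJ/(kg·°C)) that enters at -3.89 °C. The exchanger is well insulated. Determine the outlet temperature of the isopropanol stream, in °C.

Heat released by hot stream: Q = 1210 × 2.05 × (91.8 − 22.4) = 172150 kJ/h
Energy balance on cold side (adiabatic exchanger): Q = ṁ_c·Cp_c·(T_c,out − T_c,in)
T_c,out = -3.89 + 172150/(1640 × 2.60) = 36.482 °C

T_c,out = 36.5 °C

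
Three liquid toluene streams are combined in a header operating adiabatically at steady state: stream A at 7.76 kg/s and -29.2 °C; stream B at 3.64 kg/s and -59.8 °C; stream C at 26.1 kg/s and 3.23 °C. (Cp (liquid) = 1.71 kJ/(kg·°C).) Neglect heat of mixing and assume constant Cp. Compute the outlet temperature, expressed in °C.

T_out = -9.60 °C

No heat crosses the boundary, so H_out = H_in.
T_out = Σ ṁᵢCp,ᵢTᵢ / Σ ṁᵢCp,ᵢ
      = -615.53 / 64.125 = -9.599 °C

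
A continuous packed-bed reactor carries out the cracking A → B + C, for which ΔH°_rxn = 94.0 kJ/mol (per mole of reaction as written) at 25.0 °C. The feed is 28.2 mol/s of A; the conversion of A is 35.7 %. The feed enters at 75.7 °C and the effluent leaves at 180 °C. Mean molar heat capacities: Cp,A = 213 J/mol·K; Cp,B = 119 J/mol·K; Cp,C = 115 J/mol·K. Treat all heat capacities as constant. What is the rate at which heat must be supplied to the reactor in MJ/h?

Extent of reaction ξ = 0.357 × 28.2 = 10.067 mol/s
Reaction term: ξ·ΔH°_rxn = 10.067 × 94.0 = 946.34 kJ/s
Sensible, feed 75.7→25 °C: -304.53 kJ/s
Outlet flows (mol/s): A 18.133, B 10.067, C 10.067
Sensible, products 25→180 °C: 963.79 kJ/s
Q = ΔH = 1605.6 kJ/s = 1605.6 kW
Heat supplied = 5780.1 MJ/h

Q_in = 5780 MJ/h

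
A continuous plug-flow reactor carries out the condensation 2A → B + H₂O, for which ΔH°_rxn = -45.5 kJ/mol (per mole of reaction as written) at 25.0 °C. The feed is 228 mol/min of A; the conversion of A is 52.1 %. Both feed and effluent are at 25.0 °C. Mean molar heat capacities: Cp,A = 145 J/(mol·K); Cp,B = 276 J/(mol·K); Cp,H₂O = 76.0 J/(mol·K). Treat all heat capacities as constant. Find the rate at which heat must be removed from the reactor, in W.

Q_out = 45000 W

Extent of reaction ξ = 0.521 × 228 / 2 = 59.394 mol/min
Reaction term: ξ·ΔH°_rxn = 59.394 × -45.5 = -2702.4 kJ/min
Q = ΔH = -2702.4 kJ/min = -45.04 kW
Heat removed = 45040 W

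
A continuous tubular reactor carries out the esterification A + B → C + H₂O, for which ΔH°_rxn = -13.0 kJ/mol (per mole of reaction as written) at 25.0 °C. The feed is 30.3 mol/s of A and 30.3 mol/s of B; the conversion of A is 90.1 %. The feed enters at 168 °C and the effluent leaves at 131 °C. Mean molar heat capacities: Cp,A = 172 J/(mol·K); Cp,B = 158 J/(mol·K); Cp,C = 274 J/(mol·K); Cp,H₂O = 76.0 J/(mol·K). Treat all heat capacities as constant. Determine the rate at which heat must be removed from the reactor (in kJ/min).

Extent of reaction ξ = 0.901 × 30.3 = 27.3 mol/s
Reaction term: ξ·ΔH°_rxn = 27.3 × -13.0 = -354.9 kJ/s
Sensible, feed 168→25 °C: -1429.9 kJ/s
Outlet flows (mol/s): A 2.9997, B 2.9997, C 27.3, H₂O 27.3
Sensible, products 25→131 °C: 1117.8 kJ/s
Q = ΔH = -666.99 kJ/s = -666.99 kW
Heat removed = 40019 kJ/min

Q_out = 40000 kJ/min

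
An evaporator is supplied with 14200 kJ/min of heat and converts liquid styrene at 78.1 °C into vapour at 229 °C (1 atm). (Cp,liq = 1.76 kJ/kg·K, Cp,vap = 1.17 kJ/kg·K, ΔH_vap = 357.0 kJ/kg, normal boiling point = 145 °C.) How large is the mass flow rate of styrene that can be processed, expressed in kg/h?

Δh = 1.76×(145−78.1) + 357.0 + 1.17×(229−145) = 573.02 kJ/kg
Q = 14200 kJ/min = 236.67 kJ/s = 852000 kJ/h
ṁ = Q/Δh = 852000 / 573.02 = 1486.8 kg/h

ṁ = 1490 kg/h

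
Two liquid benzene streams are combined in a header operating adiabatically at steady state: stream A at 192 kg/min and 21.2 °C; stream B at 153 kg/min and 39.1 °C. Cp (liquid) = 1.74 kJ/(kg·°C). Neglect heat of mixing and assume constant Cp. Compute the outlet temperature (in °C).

T_out = 29.1 °C

No heat crosses the boundary, so H_out = H_in.
T_out = Σ ṁᵢCp,ᵢTᵢ / Σ ṁᵢCp,ᵢ
      = 17492 / 600.3 = 29.138 °C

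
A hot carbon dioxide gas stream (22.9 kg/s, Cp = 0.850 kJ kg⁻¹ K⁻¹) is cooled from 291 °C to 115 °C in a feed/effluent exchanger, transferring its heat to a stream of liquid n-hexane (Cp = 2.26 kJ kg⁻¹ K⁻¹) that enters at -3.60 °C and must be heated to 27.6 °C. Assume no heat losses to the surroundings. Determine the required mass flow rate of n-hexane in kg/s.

ṁ_c = 48.6 kg/s

Heat released by hot stream: Q = 22.9 × 0.850 × (291 − 115) = 3425.8 kJ/s
Energy balance on cold side (adiabatic exchanger): Q = ṁ_c·Cp_c·(T_c,out − T_c,in)
ṁ_c = 3425.8 / [2.26 × (27.6 − -3.60)] = 48.585 kg/s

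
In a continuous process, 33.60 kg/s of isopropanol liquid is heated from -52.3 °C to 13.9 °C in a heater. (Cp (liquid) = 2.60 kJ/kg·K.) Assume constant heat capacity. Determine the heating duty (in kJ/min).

Q = 347000 kJ/min

Q = ṁ·Cp·ΔT = 33.60 × 2.60 × (13.9 − -52.3) = 5783.2 kJ/s
Heating duty = 346990 kJ/min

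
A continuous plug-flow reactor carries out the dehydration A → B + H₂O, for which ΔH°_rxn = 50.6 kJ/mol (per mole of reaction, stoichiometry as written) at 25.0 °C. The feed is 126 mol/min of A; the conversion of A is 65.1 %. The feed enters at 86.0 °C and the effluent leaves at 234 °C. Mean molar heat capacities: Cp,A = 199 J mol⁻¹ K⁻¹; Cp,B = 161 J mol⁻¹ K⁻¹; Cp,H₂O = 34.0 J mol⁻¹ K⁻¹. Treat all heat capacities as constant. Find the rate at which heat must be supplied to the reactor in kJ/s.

Extent of reaction ξ = 0.651 × 126 = 82.026 mol/min
Reaction term: ξ·ΔH°_rxn = 82.026 × 50.6 = 4150.5 kJ/min
Sensible, feed 86.0→25 °C: -1529.5 kJ/min
Outlet flows (mol/min): A 43.974, B 82.026, H₂O 82.026
Sensible, products 25→234 °C: 5171.9 kJ/min
Q = ΔH = 7792.9 kJ/min = 129.88 kW
Heat supplied = 129.88 kJ/s

Q_in = 130 kJ/s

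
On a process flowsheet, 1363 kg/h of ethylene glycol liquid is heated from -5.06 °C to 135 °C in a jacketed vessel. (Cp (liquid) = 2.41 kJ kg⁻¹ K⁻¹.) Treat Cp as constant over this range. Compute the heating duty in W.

Q = 128000 W

Q = ṁ·Cp·ΔT = 1363 × 2.41 × (135 − -5.06) = 460070 kJ/h
Converting: 460070 / 3600 s = 127.8 kW
Heating duty = 127800 W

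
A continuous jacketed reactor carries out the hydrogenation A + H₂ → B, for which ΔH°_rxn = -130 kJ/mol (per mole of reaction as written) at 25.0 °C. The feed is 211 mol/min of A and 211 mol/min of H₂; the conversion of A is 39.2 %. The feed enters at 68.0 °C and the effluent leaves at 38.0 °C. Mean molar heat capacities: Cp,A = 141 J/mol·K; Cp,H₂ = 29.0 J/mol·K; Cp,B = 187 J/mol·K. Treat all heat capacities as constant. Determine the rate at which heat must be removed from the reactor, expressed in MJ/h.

Extent of reaction ξ = 0.392 × 211 = 82.712 mol/min
Reaction term: ξ·ΔH°_rxn = 82.712 × -130 = -10753 kJ/min
Sensible, feed 68.0→25 °C: -1542.4 kJ/min
Outlet flows (mol/min): A 128.29, H₂ 128.29, B 82.712
Sensible, products 25→38.0 °C: 484.59 kJ/min
Q = ΔH = -11810 kJ/min = -196.84 kW
Heat removed = 708.62 MJ/h

Q_out = 709 MJ/h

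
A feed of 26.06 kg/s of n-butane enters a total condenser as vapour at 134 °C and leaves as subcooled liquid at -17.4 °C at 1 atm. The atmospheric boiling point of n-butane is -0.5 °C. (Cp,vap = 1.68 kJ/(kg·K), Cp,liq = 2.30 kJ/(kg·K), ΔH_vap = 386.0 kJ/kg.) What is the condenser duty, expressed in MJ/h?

vapour 134→-0.5 °C: -225.96 kJ/kg
condensation at -0.5 °C: -386 kJ/kg
liquid -0.5→-17.4 °C: -38.87 kJ/kg
Δh = -225.96 + -386 + -38.87 = -650.83 kJ/kg
Q = ṁ·Δh = 26.06 kg/s × -650.83 kJ/kg = -16961 kJ/s
|Q| = 16961 kW = 61058 MJ/h

Q_c = 61100 MJ/h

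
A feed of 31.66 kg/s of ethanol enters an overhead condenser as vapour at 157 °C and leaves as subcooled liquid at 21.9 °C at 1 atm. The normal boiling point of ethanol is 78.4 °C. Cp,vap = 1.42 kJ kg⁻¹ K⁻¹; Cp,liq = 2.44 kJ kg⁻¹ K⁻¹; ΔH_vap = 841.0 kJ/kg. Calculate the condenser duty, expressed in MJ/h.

vapour 157→78.4 °C: -111.61 kJ/kg
condensation at 78.4 °C: -841 kJ/kg
liquid 78.4→21.9 °C: -137.86 kJ/kg
Δh = -111.61 + -841 + -137.86 = -1090.5 kJ/kg
Q = ṁ·Δh = 31.66 kg/s × -1090.5 kJ/kg = -34524 kJ/s
|Q| = 34524 kW = 124290 MJ/h

Q_c = 124000 MJ/h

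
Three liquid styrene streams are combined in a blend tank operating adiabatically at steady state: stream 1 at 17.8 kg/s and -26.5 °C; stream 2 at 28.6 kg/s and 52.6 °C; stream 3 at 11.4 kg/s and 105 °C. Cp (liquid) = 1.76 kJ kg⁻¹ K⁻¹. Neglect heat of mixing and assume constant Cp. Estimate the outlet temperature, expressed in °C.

Adiabatic, steady state ⇒ Σ ṁᵢCp,ᵢ(T_out − Tᵢ) = 0
Σ ṁᵢCp,ᵢTᵢ = 17.8×1.76×-26.5 + 28.6×1.76×52.6 + 11.4×1.76×105 = 3924.2
Σ ṁᵢCp,ᵢ = 17.8×1.76 + 28.6×1.76 + 11.4×1.76 = 101.73
T_out = 3924.2 / 101.73 = 38.575 °C

T_out = 38.6 °C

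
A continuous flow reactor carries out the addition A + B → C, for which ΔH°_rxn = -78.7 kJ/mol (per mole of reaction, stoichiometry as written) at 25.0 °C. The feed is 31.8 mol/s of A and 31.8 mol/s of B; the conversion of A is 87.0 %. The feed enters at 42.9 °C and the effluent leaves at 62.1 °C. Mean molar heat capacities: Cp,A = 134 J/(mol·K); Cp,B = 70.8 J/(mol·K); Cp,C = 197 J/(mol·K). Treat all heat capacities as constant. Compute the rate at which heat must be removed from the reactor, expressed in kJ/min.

Q_out = 124000 kJ/min

Extent of reaction ξ = 0.870 × 31.8 = 27.666 mol/s
Reaction term: ξ·ΔH°_rxn = 27.666 × -78.7 = -2177.3 kJ/s
Sensible, feed 42.9→25 °C: -116.58 kJ/s
Outlet flows (mol/s): A 4.134, B 4.134, C 27.666
Sensible, products 25→62.1 °C: 233.61 kJ/s
Q = ΔH = -2060.3 kJ/s = -2060.3 kW
Heat removed = 123620 kJ/min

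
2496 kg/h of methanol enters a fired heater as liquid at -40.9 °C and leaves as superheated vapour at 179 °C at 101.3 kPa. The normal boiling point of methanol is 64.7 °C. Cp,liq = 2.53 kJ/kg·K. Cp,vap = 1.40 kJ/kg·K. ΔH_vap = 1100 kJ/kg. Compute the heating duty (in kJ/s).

Q = 1060 kJ/s

liquid -40.9→64.7 °C: 267.17 kJ/kg
vaporisation at 64.7 °C: 1100 kJ/kg
vapour 64.7→179 °C: 160.02 kJ/kg
Δh = 267.17 + 1100 + 160.02 = 1527.2 kJ/kg
Q = ṁ·Δh = 2496 kg/h × 1527.2 kJ/kg = 3.8119e+06 kJ/h
|Q| = 1058.9 kW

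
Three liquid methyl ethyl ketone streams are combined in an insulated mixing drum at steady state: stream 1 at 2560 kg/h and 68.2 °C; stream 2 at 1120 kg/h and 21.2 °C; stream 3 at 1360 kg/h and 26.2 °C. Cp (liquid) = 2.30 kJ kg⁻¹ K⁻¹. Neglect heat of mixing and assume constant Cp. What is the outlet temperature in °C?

T_out = 46.4 °C

Adiabatic, steady state ⇒ Σ ṁᵢCp,ᵢ(T_out − Tᵢ) = 0
Σ ṁᵢCp,ᵢTᵢ = 2560×2.30×68.2 + 1120×2.30×21.2 + 1360×2.30×26.2 = 538130
Σ ṁᵢCp,ᵢ = 2560×2.30 + 1120×2.30 + 1360×2.30 = 11592
T_out = 538130 / 11592 = 46.422 °C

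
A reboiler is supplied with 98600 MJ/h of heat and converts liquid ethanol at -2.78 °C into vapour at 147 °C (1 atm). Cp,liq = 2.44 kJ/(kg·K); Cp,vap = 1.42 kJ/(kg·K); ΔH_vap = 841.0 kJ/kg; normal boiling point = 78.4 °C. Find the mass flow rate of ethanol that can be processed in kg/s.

Δh = 2.44×(78.4−-2.78) + 841.0 + 1.42×(147−78.4) = 1136.5 kJ/kg
Q = 98600 MJ/h = 27389 kJ/s = 27389 kJ/s
ṁ = Q/Δh = 27389 / 1136.5 = 24.1 kg/s

ṁ = 24.1 kg/s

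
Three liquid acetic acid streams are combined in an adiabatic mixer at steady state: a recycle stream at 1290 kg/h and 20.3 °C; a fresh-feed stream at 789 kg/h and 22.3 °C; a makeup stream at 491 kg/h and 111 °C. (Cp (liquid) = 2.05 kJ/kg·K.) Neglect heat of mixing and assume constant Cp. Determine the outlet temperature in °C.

T_out = 38.2 °C

Energy balance with Q = 0: Σ ṁᵢCp,ᵢ(T_out − Tᵢ) = 0
T_out = Σ ṁᵢCp,ᵢTᵢ / Σ ṁᵢCp,ᵢ
      = 201480 / 5268.5 = 38.242 °C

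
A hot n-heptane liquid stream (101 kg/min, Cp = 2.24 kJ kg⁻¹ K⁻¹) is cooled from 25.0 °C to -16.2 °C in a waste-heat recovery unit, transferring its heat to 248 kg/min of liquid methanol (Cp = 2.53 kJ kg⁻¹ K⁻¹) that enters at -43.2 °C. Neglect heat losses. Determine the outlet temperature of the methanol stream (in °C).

Heat released by hot stream: Q = 101 × 2.24 × (25.0 − -16.2) = 9321.1 kJ/min
Energy balance on cold side (adiabatic exchanger): Q = ṁ_c·Cp_c·(T_c,out − T_c,in)
T_c,out = -43.2 + 9321.1/(248 × 2.53) = -28.344 °C

T_c,out = -28.3 °C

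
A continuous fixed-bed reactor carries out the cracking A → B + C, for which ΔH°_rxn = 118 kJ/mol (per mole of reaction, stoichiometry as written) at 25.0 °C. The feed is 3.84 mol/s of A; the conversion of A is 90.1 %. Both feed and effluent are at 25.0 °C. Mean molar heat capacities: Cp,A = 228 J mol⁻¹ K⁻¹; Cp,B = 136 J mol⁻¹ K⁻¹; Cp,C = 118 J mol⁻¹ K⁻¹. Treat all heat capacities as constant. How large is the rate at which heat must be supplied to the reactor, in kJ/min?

Extent of reaction ξ = 0.901 × 3.84 = 3.4598 mol/s
Reaction term: ξ·ΔH°_rxn = 3.4598 × 118 = 408.26 kJ/s
Q = ΔH = 408.26 kJ/s = 408.26 kW
Heat supplied = 24496 kJ/min

Q_in = 24500 kJ/min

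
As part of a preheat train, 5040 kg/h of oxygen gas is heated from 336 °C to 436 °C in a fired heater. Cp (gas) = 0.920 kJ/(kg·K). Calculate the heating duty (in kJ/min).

Q = ṁ·Cp·ΔT = 5040 × 0.920 × (436 − 336) = 463680 kJ/h
Converting: 463680 / 3600 s = 128.8 kW
Heating duty = 7728 kJ/min

Q = 7730 kJ/min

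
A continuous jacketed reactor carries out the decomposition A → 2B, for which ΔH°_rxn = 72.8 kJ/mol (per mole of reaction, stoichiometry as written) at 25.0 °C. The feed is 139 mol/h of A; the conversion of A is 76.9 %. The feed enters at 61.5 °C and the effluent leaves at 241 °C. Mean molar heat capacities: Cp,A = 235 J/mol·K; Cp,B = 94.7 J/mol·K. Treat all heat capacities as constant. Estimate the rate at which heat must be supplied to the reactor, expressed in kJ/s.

Extent of reaction ξ = 0.769 × 139 = 106.89 mol/h
Reaction term: ξ·ΔH°_rxn = 106.89 × 72.8 = 7781.7 kJ/h
Sensible, feed 61.5→25 °C: -1192.3 kJ/h
Outlet flows (mol/h): A 32.109, B 213.78
Sensible, products 25→241 °C: 6002.8 kJ/h
Q = ΔH = 12592 kJ/h = 3.4978 kW
Heat supplied = 3.4978 kJ/s

Q_in = 3.50 kJ/s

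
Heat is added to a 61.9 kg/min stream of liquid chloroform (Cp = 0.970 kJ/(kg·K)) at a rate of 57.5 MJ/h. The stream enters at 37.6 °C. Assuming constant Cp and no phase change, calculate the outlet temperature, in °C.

Q = 57.5 MJ/h = 958.33 kJ/min
ΔT = Q/(ṁ·Cp) = 958.33/(61.9×0.970) = 15.961 K
T_out = 37.6 + 15.961 = 53.561 °C

T_out = 53.6 °C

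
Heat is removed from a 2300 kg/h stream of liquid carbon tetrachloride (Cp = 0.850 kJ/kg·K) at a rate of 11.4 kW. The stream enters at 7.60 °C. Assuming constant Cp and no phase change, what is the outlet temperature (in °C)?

Q = 11.4 kW = 41040 kJ/h
ΔT = Q/(ṁ·Cp) = 41040/(2300×0.850) = 20.992 K
T_out = 7.60 − 20.992 = -13.392 °C

T_out = -13.4 °C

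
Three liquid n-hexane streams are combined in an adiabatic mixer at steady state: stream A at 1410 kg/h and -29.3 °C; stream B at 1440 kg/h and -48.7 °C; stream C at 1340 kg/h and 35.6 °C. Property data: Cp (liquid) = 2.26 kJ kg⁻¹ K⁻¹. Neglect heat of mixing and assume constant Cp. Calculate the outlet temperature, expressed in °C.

Energy balance with Q = 0: Σ ṁᵢCp,ᵢ(T_out − Tᵢ) = 0
T_out = Σ ṁᵢCp,ᵢTᵢ / Σ ṁᵢCp,ᵢ
      = -144050 / 9469.4 = -15.212 °C

T_out = -15.2 °C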